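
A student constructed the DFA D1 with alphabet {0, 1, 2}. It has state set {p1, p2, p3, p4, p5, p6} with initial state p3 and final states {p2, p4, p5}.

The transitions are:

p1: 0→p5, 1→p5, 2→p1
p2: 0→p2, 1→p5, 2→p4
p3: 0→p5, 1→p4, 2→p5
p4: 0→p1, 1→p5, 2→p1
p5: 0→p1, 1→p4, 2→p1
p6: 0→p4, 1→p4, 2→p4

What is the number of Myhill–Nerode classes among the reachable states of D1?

States {p2,p6} cannot be reached from the start state, so discard them.
Initial partition by acceptance: {p4,p5} | {p1,p3}.
Refine {p1,p3} on symbol 2: members go to different blocks, giving {p1} and {p3}.
The partition is now stable with 3 blocks: {p4,p5} | {p1} | {p3}.

3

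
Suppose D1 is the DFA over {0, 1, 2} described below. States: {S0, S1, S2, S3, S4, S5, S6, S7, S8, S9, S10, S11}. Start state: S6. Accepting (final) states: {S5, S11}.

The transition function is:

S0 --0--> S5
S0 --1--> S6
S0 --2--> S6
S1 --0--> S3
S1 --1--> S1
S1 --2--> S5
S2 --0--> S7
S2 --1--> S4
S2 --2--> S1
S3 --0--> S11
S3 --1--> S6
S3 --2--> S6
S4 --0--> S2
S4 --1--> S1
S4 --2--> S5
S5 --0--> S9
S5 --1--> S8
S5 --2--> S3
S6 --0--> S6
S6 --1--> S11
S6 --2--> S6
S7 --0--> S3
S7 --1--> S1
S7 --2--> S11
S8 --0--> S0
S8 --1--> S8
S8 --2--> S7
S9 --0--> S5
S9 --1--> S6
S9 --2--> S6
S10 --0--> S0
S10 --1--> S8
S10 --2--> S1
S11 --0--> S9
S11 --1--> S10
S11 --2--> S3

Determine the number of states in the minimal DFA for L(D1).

5

First remove the unreachable states {S2,S4}; 10 states remain.
Initial partition by acceptance: {S5,S11} | {S0,S1,S3,S6,S7,S8,S9,S10}.
Refine {S0,S1,S3,S6,S7,S8,S9,S10} on symbol 0: members go to different blocks, giving {S1,S6,S7,S8,S10} and {S0,S3,S9}.
Split {S1,S6,S7,S8,S10} by δ(·,0) → {S1,S7,S8,S10} and {S6}.
Split {S1,S7,S8,S10} by δ(·,2) → {S1,S7} and {S8,S10}.
No further refinement is possible. Final partition (5 blocks): {S5,S11} | {S1,S7} | {S0,S3,S9} | {S6} | {S8,S10}.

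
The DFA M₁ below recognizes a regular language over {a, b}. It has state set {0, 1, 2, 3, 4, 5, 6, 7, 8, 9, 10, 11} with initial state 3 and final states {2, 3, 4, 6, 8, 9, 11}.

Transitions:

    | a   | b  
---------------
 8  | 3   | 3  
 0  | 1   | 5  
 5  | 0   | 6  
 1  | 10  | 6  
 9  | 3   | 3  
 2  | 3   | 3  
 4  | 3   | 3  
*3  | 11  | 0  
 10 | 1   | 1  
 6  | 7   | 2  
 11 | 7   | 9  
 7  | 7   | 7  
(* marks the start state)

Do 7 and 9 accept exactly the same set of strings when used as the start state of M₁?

No

First remove the unreachable states {4,8}; 10 states remain.
Initial partition by acceptance: {2,3,6,9,11} | {0,1,5,7,10}.
Split {2,3,6,9,11} by δ(·,a) → {2,3,9} and {6,11}.
On input a, block {2,3,9} splits into {2,9} and {3}.
Split {0,1,5,7,10} by δ(·,b) → {0,7,10} and {1,5}.
Split {0,7,10} by δ(·,a) → {0,10} and {7}.
No further refinement is possible. Final partition (6 blocks): {2,9} | {0,10} | {6,11} | {3} | {1,5} | {7}.
7 and 9 end up in different blocks, so they are distinguishable. For instance, the string 'ε' is accepted from only 9.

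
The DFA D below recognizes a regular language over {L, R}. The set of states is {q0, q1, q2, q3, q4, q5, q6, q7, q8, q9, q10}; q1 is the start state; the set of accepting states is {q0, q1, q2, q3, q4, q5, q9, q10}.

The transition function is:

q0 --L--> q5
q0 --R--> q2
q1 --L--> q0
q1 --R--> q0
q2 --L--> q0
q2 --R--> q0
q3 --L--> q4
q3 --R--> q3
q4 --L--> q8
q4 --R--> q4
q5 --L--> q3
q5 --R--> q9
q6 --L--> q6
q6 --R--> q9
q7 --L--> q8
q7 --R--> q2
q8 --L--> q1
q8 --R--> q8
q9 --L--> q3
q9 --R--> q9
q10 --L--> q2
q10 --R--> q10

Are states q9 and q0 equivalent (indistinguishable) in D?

States {q6,q7,q10} cannot be reached from the start state, so discard them.
Start with accepting vs non-accepting: {q0,q1,q2,q3,q4,q5,q9} | {q8}.
Refine {q0,q1,q2,q3,q4,q5,q9} on symbol L: members go to different blocks, giving {q0,q1,q2,q3,q5,q9} and {q4}.
Split {q0,q1,q2,q3,q5,q9} by δ(·,L) → {q0,q1,q2,q5,q9} and {q3}.
Refine {q0,q1,q2,q5,q9} on symbol L: members go to different blocks, giving {q0,q1,q2} and {q5,q9}.
Split {q0,q1,q2} by δ(·,L) → {q1,q2} and {q0}.
Stable partition: {q1,q2} | {q8} | {q4} | {q3} | {q5,q9} | {q0} — 6 equivalence classes.
q9 and q0 end up in different blocks, so they are distinguishable. For instance, the string 'LLL' is accepted from only q0.

No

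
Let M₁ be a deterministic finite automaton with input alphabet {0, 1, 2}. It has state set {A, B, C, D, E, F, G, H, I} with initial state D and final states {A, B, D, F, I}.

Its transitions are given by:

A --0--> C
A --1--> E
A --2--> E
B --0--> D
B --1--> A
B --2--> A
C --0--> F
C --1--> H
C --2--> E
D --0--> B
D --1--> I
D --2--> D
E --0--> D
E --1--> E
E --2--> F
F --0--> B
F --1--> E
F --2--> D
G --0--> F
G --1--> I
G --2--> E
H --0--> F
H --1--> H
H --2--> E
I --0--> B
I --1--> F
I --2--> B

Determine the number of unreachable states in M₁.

1

Starting at D and following transitions, the reachable set is {A, B, C, D, E, F, H, I}. That leaves G unreachable — 1 in total.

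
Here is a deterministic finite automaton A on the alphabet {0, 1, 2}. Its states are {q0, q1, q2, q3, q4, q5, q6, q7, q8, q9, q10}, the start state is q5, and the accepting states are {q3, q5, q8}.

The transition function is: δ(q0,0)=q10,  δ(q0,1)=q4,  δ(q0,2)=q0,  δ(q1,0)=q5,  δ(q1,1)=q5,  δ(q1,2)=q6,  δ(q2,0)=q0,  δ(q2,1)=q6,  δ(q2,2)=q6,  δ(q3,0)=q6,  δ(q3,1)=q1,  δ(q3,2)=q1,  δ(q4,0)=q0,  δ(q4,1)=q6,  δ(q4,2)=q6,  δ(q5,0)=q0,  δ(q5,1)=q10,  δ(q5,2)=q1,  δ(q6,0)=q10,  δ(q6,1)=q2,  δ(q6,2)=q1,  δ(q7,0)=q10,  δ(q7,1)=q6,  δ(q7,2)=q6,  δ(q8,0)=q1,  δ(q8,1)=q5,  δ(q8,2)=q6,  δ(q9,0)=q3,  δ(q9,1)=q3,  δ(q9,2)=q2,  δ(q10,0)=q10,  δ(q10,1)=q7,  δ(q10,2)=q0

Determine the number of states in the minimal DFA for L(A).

5

First remove the unreachable states {q3,q8,q9}; 8 states remain.
P0 = {q5} | {q0,q1,q2,q4,q6,q7,q10}.
On input 0, block {q0,q1,q2,q4,q6,q7,q10} splits into {q0,q2,q4,q6,q7,q10} and {q1}.
Split {q0,q2,q4,q6,q7,q10} by δ(·,2) → {q0,q2,q4,q7,q10} and {q6}.
Split {q0,q2,q4,q7,q10} by δ(·,1) → {q2,q4,q7} and {q0,q10}.
The partition is now stable with 5 blocks: {q5} | {q2,q4,q7} | {q1} | {q6} | {q0,q10}.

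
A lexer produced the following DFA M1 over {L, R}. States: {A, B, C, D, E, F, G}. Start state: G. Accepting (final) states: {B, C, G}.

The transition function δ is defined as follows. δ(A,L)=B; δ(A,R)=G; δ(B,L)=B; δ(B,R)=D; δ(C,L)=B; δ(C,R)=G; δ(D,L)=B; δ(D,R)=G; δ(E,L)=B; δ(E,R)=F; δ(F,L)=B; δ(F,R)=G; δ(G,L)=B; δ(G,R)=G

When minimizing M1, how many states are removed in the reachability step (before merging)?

Starting at G and following transitions, the reachable set is {B, D, G}. That leaves A, C, E, F unreachable — 4 in total.

4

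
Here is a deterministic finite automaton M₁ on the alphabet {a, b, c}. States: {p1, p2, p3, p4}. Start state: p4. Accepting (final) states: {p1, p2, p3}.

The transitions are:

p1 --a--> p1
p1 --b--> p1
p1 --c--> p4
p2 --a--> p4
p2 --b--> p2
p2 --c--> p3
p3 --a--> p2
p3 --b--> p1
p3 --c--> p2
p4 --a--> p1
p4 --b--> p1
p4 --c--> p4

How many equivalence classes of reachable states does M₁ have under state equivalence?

2

Reachable states from the start: {p1,p4}. Unreachable: {p2,p3} — drop them.
Initial partition by acceptance: {p1} | {p4}.
No further refinement is possible. Final partition (2 blocks): {p1} | {p4}.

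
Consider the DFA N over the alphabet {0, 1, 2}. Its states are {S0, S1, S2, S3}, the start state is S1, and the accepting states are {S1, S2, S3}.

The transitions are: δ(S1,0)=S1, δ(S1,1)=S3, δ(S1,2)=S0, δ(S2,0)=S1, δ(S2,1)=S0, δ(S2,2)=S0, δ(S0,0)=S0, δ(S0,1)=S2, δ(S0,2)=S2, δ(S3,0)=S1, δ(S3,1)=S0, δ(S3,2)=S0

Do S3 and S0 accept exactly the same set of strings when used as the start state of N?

All states are reachable from the start state.
Initial partition by acceptance: {S1,S2,S3} | {S0}.
On input 1, block {S1,S2,S3} splits into {S2,S3} and {S1}.
Stable partition: {S2,S3} | {S0} | {S1} — 3 equivalence classes.
S3 and S0 end up in different blocks, so they are distinguishable. For instance, the string 'ε' is accepted from only S3.

No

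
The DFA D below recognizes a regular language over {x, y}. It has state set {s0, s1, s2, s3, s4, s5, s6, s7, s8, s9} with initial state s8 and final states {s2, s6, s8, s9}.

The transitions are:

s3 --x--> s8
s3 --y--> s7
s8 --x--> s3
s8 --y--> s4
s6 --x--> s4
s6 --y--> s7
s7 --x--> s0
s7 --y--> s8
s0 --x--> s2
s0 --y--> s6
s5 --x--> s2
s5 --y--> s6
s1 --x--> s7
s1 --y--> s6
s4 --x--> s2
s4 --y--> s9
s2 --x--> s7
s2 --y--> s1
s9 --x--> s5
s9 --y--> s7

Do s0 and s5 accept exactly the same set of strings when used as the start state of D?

Yes

All states are reachable from the start state.
Initial partition by acceptance: {s2,s6,s8,s9} | {s0,s1,s3,s4,s5,s7}.
Refine {s0,s1,s3,s4,s5,s7} on symbol x: members go to different blocks, giving {s0,s3,s4,s5} and {s1,s7}.
Split {s2,s6,s8,s9} by δ(·,x) → {s6,s8,s9} and {s2}.
Refine {s6,s8,s9} on symbol y: members go to different blocks, giving {s6,s9} and {s8}.
Refine {s0,s3,s4,s5} on symbol x: members go to different blocks, giving {s0,s4,s5} and {s3}.
Refine {s1,s7} on symbol x: members go to different blocks, giving {s1} and {s7}.
Stable partition: {s6,s9} | {s0,s4,s5} | {s1} | {s2} | {s8} | {s3} | {s7} — 7 equivalence classes.
s0 and s5 lie in the same block of the stable partition, so they are equivalent — no string distinguishes them.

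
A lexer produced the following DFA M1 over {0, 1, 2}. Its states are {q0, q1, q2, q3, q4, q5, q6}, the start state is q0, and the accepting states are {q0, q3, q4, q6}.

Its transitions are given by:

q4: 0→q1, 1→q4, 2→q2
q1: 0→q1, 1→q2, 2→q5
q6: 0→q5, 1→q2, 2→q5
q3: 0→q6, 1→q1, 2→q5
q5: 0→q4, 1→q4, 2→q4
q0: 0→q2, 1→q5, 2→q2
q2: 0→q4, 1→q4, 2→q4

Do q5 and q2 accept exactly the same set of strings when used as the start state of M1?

First remove the unreachable states {q3,q6}; 5 states remain.
P0 = {q0,q4} | {q1,q2,q5}.
Refine {q0,q4} on symbol 1: members go to different blocks, giving {q0} and {q4}.
Refine {q1,q2,q5} on symbol 0: members go to different blocks, giving {q2,q5} and {q1}.
No further refinement is possible. Final partition (4 blocks): {q0} | {q2,q5} | {q4} | {q1}.
q5 and q2 lie in the same block of the stable partition, so they are equivalent — no string distinguishes them.

Yes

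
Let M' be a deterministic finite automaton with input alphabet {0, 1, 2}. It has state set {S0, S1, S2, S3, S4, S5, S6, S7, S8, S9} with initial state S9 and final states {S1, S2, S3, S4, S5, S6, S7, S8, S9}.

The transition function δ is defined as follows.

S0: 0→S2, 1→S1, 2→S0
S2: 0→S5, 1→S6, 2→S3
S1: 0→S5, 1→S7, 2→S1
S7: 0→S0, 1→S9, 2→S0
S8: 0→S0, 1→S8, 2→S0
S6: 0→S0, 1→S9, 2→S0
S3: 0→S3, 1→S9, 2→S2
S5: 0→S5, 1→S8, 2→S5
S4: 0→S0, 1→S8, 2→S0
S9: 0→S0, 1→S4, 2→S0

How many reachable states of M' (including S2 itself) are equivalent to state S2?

All states are reachable from the start state.
P0 = {S1,S2,S3,S4,S5,S6,S7,S8,S9} | {S0}.
On input 0, block {S1,S2,S3,S4,S5,S6,S7,S8,S9} splits into {S4,S6,S7,S8,S9} and {S1,S2,S3,S5}.
Stable partition: {S4,S6,S7,S8,S9} | {S0} | {S1,S2,S3,S5} — 3 equivalence classes.
State S2 belongs to the block {S1,S2,S3,S5}, which has 4 states.

4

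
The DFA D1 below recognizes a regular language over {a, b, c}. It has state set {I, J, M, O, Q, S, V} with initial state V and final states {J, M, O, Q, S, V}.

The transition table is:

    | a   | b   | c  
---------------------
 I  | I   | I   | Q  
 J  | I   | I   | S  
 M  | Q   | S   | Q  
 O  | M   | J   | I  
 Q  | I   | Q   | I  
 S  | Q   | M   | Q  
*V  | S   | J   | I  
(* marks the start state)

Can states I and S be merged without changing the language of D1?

Reachable states from the start: {I,J,M,Q,S,V}. Unreachable: {O} — drop them.
Initial partition by acceptance: {J,M,Q,S,V} | {I}.
Split {J,M,Q,S,V} by δ(·,a) → {M,S,V} and {J,Q}.
Split {M,S,V} by δ(·,a) → {M,S} and {V}.
Split {J,Q} by δ(·,b) → {Q} and {J}.
Stable partition: {M,S} | {I} | {Q} | {V} | {J} — 5 equivalence classes.
I and S end up in different blocks, so they are distinguishable. For instance, the string 'ε' is accepted from only S.

No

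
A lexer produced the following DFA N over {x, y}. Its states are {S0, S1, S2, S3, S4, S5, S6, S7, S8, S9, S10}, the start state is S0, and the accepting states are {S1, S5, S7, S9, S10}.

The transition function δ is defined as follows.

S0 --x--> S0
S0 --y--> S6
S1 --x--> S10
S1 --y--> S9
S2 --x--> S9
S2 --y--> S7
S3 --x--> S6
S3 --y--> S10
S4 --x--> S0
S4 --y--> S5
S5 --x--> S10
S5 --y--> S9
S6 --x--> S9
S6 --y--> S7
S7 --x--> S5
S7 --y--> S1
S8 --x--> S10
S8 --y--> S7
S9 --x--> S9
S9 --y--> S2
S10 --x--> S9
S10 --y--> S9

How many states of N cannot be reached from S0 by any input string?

BFS from S0 reaches {S0, S1, S2, S5, S6, S7, S9, S10}; the 3 state(s) S3, S4, S8 are never visited.

3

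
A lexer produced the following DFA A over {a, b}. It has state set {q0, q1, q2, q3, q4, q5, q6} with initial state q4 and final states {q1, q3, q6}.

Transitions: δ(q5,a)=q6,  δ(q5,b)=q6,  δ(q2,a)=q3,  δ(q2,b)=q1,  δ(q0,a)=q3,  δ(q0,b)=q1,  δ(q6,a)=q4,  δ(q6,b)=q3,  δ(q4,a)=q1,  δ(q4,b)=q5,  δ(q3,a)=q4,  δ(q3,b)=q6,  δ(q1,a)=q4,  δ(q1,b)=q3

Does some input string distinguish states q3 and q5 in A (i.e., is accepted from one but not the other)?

Reachable states from the start: {q1,q3,q4,q5,q6}. Unreachable: {q0,q2} — drop them.
P0 = {q1,q3,q6} | {q4,q5}.
Split {q4,q5} by δ(·,b) → {q4} and {q5}.
The partition is now stable with 3 blocks: {q1,q3,q6} | {q4} | {q5}.
q3 and q5 end up in different blocks, so they are distinguishable. For instance, the string 'ε' is accepted from only q3.

Yes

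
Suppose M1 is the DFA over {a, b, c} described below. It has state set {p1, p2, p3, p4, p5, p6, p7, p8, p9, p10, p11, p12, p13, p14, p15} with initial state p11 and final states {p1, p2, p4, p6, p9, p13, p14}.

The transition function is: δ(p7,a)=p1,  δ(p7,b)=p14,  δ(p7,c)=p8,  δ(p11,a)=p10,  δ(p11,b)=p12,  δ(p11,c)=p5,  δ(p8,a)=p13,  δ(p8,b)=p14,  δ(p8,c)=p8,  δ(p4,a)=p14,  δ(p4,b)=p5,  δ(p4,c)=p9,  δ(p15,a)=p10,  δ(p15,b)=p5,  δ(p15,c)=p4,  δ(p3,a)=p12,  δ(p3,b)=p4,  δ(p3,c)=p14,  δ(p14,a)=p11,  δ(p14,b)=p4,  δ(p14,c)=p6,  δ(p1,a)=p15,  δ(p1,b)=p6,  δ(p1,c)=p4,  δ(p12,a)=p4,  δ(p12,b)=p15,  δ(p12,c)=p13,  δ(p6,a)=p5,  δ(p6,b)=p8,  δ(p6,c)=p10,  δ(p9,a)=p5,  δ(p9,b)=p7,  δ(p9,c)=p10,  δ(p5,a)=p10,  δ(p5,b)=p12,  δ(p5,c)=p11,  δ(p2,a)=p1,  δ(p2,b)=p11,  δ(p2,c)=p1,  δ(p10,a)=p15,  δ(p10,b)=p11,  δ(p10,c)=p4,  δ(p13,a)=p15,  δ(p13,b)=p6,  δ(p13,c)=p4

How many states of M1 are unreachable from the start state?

BFS from p11 reaches {p1, p4, p5, p6, p7, p8, p9, p10, p11, p12, p13, p14, p15}; the 2 state(s) p2, p3 are never visited.

2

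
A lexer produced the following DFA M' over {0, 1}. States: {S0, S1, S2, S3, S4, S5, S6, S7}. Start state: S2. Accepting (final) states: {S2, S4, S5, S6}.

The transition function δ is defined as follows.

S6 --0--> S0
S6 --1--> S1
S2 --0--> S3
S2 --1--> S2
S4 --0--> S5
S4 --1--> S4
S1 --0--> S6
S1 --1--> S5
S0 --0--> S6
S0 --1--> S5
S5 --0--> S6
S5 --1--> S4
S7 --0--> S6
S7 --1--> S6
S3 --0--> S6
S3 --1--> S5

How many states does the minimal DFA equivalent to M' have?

5

Reachable states from the start: {S0,S1,S2,S3,S4,S5,S6}. Unreachable: {S7} — drop them.
P0 = {S2,S4,S5,S6} | {S0,S1,S3}.
Split {S2,S4,S5,S6} by δ(·,0) → {S2,S6} and {S4,S5}.
Split {S2,S6} by δ(·,1) → {S2} and {S6}.
On input 0, block {S4,S5} splits into {S4} and {S5}.
Stable partition: {S2} | {S0,S1,S3} | {S4} | {S6} | {S5} — 5 equivalence classes.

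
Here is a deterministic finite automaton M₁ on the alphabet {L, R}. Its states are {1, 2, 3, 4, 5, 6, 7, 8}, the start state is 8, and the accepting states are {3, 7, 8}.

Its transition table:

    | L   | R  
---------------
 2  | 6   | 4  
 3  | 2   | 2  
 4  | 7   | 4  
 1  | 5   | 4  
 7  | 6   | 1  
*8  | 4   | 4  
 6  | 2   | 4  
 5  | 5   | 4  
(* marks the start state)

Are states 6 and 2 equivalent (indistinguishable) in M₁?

States {3} cannot be reached from the start state, so discard them.
Initial partition by acceptance: {7,8} | {1,2,4,5,6}.
On input L, block {1,2,4,5,6} splits into {1,2,5,6} and {4}.
On input L, block {7,8} splits into {7} and {8}.
Stable partition: {7} | {1,2,5,6} | {4} | {8} — 4 equivalence classes.
6 and 2 lie in the same block of the stable partition, so they are equivalent — no string distinguishes them.

Yes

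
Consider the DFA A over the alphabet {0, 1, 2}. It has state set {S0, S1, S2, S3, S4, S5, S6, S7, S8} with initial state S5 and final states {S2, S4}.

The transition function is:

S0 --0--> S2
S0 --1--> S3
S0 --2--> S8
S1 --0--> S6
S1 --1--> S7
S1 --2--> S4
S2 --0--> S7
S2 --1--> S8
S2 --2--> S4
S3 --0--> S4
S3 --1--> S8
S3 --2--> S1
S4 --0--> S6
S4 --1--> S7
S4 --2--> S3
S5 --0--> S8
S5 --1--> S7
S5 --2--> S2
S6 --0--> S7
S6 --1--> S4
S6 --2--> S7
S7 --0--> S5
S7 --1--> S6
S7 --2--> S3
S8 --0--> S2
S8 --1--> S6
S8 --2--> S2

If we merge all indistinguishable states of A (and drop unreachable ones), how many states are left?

8

Reachable states from the start: {S1,S2,S3,S4,S5,S6,S7,S8}. Unreachable: {S0} — drop them.
Initial partition by acceptance: {S2,S4} | {S1,S3,S5,S6,S7,S8}.
Split {S2,S4} by δ(·,2) → {S2} and {S4}.
Split {S1,S3,S5,S6,S7,S8} by δ(·,0) → {S1,S5,S6,S7} and {S3} and {S8}.
On input 0, block {S1,S5,S6,S7} splits into {S1,S6,S7} and {S5}.
On input 0, block {S1,S6,S7} splits into {S1,S6} and {S7}.
On input 0, block {S1,S6} splits into {S1} and {S6}.
No further refinement is possible. Final partition (8 blocks): {S2} | {S1} | {S4} | {S3} | {S8} | {S5} | {S7} | {S6}.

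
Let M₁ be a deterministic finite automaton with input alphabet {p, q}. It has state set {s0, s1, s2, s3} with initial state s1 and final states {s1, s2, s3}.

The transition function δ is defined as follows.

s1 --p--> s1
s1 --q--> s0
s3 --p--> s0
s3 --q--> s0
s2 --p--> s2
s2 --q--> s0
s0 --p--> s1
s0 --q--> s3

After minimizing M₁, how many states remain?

Reachable states from the start: {s0,s1,s3}. Unreachable: {s2} — drop them.
Initial partition by acceptance: {s1,s3} | {s0}.
On input p, block {s1,s3} splits into {s1} and {s3}.
The partition is now stable with 3 blocks: {s1} | {s0} | {s3}.

3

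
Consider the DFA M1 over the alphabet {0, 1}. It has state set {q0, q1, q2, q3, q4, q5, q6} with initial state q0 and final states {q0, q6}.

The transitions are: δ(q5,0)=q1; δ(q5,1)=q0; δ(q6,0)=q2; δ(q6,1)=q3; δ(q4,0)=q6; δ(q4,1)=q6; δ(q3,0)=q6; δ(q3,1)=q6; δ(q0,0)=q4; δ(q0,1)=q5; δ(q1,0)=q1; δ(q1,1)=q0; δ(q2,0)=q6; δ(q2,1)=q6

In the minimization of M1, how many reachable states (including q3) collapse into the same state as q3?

Start with accepting vs non-accepting: {q0,q6} | {q1,q2,q3,q4,q5}.
Split {q1,q2,q3,q4,q5} by δ(·,0) → {q2,q3,q4} and {q1,q5}.
On input 1, block {q0,q6} splits into {q0} and {q6}.
Stable partition: {q0} | {q2,q3,q4} | {q1,q5} | {q6} — 4 equivalence classes.
The equivalence class containing q3 is {q2,q3,q4}, of size 3.

3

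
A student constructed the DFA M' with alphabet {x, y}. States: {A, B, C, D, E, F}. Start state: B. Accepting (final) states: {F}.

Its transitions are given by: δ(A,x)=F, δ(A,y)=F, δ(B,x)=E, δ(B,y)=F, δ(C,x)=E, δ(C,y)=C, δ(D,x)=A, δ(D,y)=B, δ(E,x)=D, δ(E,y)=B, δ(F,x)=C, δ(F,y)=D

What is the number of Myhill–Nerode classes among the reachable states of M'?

Every state is reachable, so we keep all 6.
Start with accepting vs non-accepting: {F} | {A,B,C,D,E}.
Split {A,B,C,D,E} by δ(·,x) → {B,C,D,E} and {A}.
Split {B,C,D,E} by δ(·,x) → {B,C,E} and {D}.
Split {B,C,E} by δ(·,x) → {B,C} and {E}.
On input y, block {B,C} splits into {B} and {C}.
No further refinement is possible. Final partition (6 blocks): {F} | {B} | {A} | {D} | {E} | {C}.

6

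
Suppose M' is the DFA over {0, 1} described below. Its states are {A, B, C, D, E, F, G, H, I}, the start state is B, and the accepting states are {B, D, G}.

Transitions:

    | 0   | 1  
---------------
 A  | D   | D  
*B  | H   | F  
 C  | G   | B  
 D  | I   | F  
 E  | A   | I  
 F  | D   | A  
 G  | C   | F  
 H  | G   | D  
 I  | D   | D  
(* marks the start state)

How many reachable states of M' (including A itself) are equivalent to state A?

4

States {E} cannot be reached from the start state, so discard them.
P0 = {B,D,G} | {A,C,F,H,I}.
Refine {A,C,F,H,I} on symbol 1: members go to different blocks, giving {A,C,H,I} and {F}.
The partition is now stable with 3 blocks: {B,D,G} | {A,C,H,I} | {F}.
The equivalence class containing A is {A,C,H,I}, of size 4.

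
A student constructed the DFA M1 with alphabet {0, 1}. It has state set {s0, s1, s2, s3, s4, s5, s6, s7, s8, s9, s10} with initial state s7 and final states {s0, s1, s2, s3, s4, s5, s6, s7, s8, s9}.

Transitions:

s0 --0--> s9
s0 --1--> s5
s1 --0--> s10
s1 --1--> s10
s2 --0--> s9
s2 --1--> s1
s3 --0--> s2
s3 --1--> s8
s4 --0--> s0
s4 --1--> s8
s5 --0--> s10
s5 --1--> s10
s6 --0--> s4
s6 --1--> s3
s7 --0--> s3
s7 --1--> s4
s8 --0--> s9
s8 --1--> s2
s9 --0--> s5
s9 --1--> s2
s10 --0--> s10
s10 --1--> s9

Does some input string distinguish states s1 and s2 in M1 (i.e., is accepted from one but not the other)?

First remove the unreachable states {s6}; 10 states remain.
Initial partition by acceptance: {s0,s1,s2,s3,s4,s5,s7,s8,s9} | {s10}.
Refine {s0,s1,s2,s3,s4,s5,s7,s8,s9} on symbol 0: members go to different blocks, giving {s0,s2,s3,s4,s7,s8,s9} and {s1,s5}.
Split {s0,s2,s3,s4,s7,s8,s9} by δ(·,0) → {s0,s2,s3,s4,s7,s8} and {s9}.
Split {s0,s2,s3,s4,s7,s8} by δ(·,0) → {s0,s2,s8} and {s3,s4,s7}.
On input 1, block {s0,s2,s8} splits into {s0,s2} and {s8}.
Split {s3,s4,s7} by δ(·,0) → {s3,s4} and {s7}.
Stable partition: {s0,s2} | {s10} | {s1,s5} | {s9} | {s3,s4} | {s8} | {s7} — 7 equivalence classes.
s1 and s2 end up in different blocks, so they are distinguishable. For instance, the string '0' is accepted from only s2.

Yes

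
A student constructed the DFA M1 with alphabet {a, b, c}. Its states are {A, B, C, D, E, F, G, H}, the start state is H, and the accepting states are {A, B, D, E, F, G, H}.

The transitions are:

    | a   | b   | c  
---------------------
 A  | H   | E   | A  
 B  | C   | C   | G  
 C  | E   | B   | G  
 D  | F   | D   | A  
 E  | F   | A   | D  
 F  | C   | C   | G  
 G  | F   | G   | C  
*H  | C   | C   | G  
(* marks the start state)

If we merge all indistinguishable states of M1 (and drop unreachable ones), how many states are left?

4

Every state is reachable, so we keep all 8.
P0 = {A,B,D,E,F,G,H} | {C}.
Refine {A,B,D,E,F,G,H} on symbol a: members go to different blocks, giving {A,D,E,G} and {B,F,H}.
Refine {A,D,E,G} on symbol c: members go to different blocks, giving {A,D,E} and {G}.
The partition is now stable with 4 blocks: {A,D,E} | {C} | {B,F,H} | {G}.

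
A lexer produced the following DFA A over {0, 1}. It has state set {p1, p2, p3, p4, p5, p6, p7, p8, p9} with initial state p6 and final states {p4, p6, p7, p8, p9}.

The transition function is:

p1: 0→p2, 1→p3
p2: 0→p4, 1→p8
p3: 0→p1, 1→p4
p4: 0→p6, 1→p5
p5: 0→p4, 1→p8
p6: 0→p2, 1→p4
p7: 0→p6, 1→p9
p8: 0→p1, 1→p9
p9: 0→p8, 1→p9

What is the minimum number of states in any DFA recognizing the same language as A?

States {p7} cannot be reached from the start state, so discard them.
P0 = {p4,p6,p8,p9} | {p1,p2,p3,p5}.
Refine {p4,p6,p8,p9} on symbol 0: members go to different blocks, giving {p4,p9} and {p6,p8}.
Split {p4,p9} by δ(·,1) → {p4} and {p9}.
On input 0, block {p1,p2,p3,p5} splits into {p1,p3} and {p2,p5}.
On input 0, block {p1,p3} splits into {p1} and {p3}.
Split {p6,p8} by δ(·,0) → {p6} and {p8}.
No further refinement is possible. Final partition (7 blocks): {p4} | {p1} | {p6} | {p9} | {p2,p5} | {p3} | {p8}.

7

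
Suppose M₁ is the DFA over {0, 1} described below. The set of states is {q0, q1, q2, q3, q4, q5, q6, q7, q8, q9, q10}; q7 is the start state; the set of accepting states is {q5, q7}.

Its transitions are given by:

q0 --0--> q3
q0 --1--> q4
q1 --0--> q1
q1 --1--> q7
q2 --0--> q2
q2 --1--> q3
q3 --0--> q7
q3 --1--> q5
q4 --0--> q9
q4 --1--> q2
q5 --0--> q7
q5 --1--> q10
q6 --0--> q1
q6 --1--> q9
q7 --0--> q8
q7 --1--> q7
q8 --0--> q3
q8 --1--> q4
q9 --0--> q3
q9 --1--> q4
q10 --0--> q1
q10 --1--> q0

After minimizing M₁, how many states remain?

8

Reachable states from the start: {q0,q1,q2,q3,q4,q5,q7,q8,q9,q10}. Unreachable: {q6} — drop them.
Start with accepting vs non-accepting: {q5,q7} | {q0,q1,q2,q3,q4,q8,q9,q10}.
Refine {q5,q7} on symbol 0: members go to different blocks, giving {q5} and {q7}.
Refine {q0,q1,q2,q3,q4,q8,q9,q10} on symbol 0: members go to different blocks, giving {q0,q1,q2,q4,q8,q9,q10} and {q3}.
Refine {q0,q1,q2,q4,q8,q9,q10} on symbol 0: members go to different blocks, giving {q1,q2,q4,q10} and {q0,q8,q9}.
On input 0, block {q1,q2,q4,q10} splits into {q1,q2,q10} and {q4}.
On input 1, block {q1,q2,q10} splits into {q1} and {q2} and {q10}.
The partition is now stable with 8 blocks: {q5} | {q1} | {q7} | {q3} | {q0,q8,q9} | {q4} | {q2} | {q10}.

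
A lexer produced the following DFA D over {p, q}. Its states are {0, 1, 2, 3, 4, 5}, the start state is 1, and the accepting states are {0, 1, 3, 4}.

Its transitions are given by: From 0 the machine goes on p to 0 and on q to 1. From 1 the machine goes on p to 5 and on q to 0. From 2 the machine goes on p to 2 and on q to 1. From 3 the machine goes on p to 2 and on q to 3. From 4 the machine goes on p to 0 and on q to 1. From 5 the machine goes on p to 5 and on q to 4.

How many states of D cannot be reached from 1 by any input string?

2

No path from 1 leads to 2, 3; the other 4 states are all reachable.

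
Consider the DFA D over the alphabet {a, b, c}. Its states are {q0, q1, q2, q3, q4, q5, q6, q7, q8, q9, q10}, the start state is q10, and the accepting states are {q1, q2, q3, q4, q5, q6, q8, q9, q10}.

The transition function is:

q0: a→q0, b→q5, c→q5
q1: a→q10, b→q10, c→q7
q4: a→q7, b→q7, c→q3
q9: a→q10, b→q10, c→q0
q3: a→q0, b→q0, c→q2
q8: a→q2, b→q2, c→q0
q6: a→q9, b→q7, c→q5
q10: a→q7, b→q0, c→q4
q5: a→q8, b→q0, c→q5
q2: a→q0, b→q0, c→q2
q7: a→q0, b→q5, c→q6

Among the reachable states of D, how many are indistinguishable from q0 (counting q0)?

2

First remove the unreachable states {q1}; 10 states remain.
Start with accepting vs non-accepting: {q2,q3,q4,q5,q6,q8,q9,q10} | {q0,q7}.
Split {q2,q3,q4,q5,q6,q8,q9,q10} by δ(·,a) → {q2,q3,q4,q10} and {q5,q6,q8,q9}.
Split {q5,q6,q8,q9} by δ(·,a) → {q5,q6} and {q8,q9}.
The partition is now stable with 4 blocks: {q2,q3,q4,q10} | {q0,q7} | {q5,q6} | {q8,q9}.
The equivalence class containing q0 is {q0,q7}, of size 2.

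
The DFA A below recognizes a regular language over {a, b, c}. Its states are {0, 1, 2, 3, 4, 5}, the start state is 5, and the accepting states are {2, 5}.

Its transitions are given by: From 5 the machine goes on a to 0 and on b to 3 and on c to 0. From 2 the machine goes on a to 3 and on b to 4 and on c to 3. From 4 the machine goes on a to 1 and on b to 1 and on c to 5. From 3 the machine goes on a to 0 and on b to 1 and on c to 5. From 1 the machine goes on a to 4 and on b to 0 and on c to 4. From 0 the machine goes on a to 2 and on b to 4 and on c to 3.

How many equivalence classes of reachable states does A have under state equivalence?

P0 = {2,5} | {0,1,3,4}.
Refine {0,1,3,4} on symbol a: members go to different blocks, giving {1,3,4} and {0}.
Refine {2,5} on symbol a: members go to different blocks, giving {2} and {5}.
Refine {1,3,4} on symbol a: members go to different blocks, giving {1,4} and {3}.
Refine {1,4} on symbol b: members go to different blocks, giving {1} and {4}.
Stable partition: {2} | {1} | {0} | {5} | {3} | {4} — 6 equivalence classes.

6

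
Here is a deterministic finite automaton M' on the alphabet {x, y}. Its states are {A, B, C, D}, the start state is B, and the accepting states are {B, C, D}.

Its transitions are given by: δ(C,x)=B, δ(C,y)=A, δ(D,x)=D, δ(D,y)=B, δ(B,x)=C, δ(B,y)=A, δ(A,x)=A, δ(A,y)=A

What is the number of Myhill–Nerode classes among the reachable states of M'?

First remove the unreachable states {D}; 3 states remain.
P0 = {B,C} | {A}.
Stable partition: {B,C} | {A} — 2 equivalence classes.

2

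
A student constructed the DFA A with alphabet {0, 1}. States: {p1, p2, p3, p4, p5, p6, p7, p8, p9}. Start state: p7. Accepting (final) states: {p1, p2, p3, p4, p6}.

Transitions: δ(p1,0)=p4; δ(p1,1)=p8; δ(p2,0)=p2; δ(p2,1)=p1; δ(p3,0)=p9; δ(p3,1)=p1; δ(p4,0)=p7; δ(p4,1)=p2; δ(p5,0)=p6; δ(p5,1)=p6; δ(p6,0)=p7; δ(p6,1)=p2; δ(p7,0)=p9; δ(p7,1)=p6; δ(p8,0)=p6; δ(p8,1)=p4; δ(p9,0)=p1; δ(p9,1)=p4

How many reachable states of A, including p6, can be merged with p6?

2

First remove the unreachable states {p3,p5}; 7 states remain.
P0 = {p1,p2,p4,p6} | {p7,p8,p9}.
Split {p1,p2,p4,p6} by δ(·,0) → {p1,p2} and {p4,p6}.
On input 0, block {p1,p2} splits into {p1} and {p2}.
Refine {p7,p8,p9} on symbol 0: members go to different blocks, giving {p7} and {p8} and {p9}.
Stable partition: {p1} | {p7} | {p4,p6} | {p2} | {p8} | {p9} — 6 equivalence classes.
The equivalence class containing p6 is {p4,p6}, of size 2.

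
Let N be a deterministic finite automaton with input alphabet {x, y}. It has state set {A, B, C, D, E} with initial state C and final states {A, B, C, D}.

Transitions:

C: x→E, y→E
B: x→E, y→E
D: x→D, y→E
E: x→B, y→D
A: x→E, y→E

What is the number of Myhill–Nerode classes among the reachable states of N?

Reachable states from the start: {B,C,D,E}. Unreachable: {A} — drop them.
Start with accepting vs non-accepting: {B,C,D} | {E}.
Refine {B,C,D} on symbol x: members go to different blocks, giving {B,C} and {D}.
The partition is now stable with 3 blocks: {B,C} | {E} | {D}.

3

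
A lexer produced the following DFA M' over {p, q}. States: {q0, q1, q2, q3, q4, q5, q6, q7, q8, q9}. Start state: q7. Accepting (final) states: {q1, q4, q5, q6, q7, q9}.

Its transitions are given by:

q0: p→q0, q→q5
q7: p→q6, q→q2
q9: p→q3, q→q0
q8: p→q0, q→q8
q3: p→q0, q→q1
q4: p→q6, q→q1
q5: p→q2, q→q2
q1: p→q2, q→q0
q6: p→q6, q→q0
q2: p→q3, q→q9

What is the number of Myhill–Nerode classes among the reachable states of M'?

3

Reachable states from the start: {q0,q1,q2,q3,q5,q6,q7,q9}. Unreachable: {q4,q8} — drop them.
P0 = {q1,q5,q6,q7,q9} | {q0,q2,q3}.
On input p, block {q1,q5,q6,q7,q9} splits into {q1,q5,q9} and {q6,q7}.
The partition is now stable with 3 blocks: {q1,q5,q9} | {q0,q2,q3} | {q6,q7}.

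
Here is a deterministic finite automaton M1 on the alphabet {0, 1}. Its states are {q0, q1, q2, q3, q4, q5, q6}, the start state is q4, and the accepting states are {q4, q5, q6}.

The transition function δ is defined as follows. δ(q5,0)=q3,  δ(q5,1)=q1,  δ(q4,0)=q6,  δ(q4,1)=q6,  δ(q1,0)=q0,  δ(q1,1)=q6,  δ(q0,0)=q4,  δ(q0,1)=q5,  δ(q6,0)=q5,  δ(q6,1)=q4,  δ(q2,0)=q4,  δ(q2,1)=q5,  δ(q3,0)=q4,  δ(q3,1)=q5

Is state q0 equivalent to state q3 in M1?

States {q2} cannot be reached from the start state, so discard them.
Initial partition by acceptance: {q4,q5,q6} | {q0,q1,q3}.
Split {q4,q5,q6} by δ(·,0) → {q4,q6} and {q5}.
On input 0, block {q4,q6} splits into {q4} and {q6}.
Refine {q0,q1,q3} on symbol 0: members go to different blocks, giving {q0,q3} and {q1}.
The partition is now stable with 5 blocks: {q4} | {q0,q3} | {q5} | {q6} | {q1}.
q0 and q3 lie in the same block of the stable partition, so they are equivalent — no string distinguishes them.

Yes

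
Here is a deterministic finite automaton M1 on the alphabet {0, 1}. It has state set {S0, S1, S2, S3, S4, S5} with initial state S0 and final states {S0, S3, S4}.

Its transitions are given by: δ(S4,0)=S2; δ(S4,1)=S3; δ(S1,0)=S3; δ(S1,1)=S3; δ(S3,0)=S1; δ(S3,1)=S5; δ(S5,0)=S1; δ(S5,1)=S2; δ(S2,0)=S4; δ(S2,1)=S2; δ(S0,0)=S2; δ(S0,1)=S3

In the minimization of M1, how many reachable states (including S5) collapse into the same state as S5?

All states are reachable from the start state.
Initial partition by acceptance: {S0,S3,S4} | {S1,S2,S5}.
Split {S0,S3,S4} by δ(·,1) → {S0,S4} and {S3}.
On input 0, block {S1,S2,S5} splits into {S1} and {S2} and {S5}.
No further refinement is possible. Final partition (5 blocks): {S0,S4} | {S1} | {S3} | {S2} | {S5}.
State S5 belongs to the block {S5}, which has 1 states.

1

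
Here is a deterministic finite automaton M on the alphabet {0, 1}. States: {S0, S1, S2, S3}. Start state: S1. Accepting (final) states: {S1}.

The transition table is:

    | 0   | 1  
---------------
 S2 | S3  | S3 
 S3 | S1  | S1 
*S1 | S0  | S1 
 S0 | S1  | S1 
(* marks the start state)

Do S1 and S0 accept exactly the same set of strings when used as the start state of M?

Reachable states from the start: {S0,S1}. Unreachable: {S2,S3} — drop them.
Start with accepting vs non-accepting: {S1} | {S0}.
No further refinement is possible. Final partition (2 blocks): {S1} | {S0}.
S1 and S0 end up in different blocks, so they are distinguishable. For instance, the string 'ε' is accepted from only S1.

No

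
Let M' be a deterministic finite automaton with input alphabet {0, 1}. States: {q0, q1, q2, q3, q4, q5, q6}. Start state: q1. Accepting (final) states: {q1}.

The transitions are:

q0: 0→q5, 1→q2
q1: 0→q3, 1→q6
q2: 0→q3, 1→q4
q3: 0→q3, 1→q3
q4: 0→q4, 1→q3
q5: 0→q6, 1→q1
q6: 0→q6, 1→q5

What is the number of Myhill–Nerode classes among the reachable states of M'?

4

States {q0,q2,q4} cannot be reached from the start state, so discard them.
P0 = {q1} | {q3,q5,q6}.
Refine {q3,q5,q6} on symbol 1: members go to different blocks, giving {q3,q6} and {q5}.
Split {q3,q6} by δ(·,1) → {q3} and {q6}.
The partition is now stable with 4 blocks: {q1} | {q3} | {q5} | {q6}.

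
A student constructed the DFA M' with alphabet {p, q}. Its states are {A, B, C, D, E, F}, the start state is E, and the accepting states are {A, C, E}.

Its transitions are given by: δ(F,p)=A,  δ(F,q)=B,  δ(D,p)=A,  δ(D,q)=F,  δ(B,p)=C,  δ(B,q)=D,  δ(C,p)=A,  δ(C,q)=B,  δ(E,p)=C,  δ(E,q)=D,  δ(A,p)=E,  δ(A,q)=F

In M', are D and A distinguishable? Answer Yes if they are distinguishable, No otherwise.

Every state is reachable, so we keep all 6.
Initial partition by acceptance: {A,C,E} | {B,D,F}.
The partition is now stable with 2 blocks: {A,C,E} | {B,D,F}.
D and A end up in different blocks, so they are distinguishable. For instance, the string 'ε' is accepted from only A.

Yes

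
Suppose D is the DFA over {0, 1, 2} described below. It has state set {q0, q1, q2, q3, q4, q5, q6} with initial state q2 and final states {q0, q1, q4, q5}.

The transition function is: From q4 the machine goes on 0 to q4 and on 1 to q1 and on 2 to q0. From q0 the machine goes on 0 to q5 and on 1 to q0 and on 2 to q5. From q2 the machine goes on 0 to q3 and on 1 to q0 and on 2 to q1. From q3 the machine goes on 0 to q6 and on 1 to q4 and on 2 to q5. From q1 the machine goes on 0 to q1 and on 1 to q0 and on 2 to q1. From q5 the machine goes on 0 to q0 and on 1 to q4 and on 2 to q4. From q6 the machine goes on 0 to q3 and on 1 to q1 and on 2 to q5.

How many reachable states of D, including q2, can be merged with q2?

Initial partition by acceptance: {q0,q1,q4,q5} | {q2,q3,q6}.
The partition is now stable with 2 blocks: {q0,q1,q4,q5} | {q2,q3,q6}.
The equivalence class containing q2 is {q2,q3,q6}, of size 3.

3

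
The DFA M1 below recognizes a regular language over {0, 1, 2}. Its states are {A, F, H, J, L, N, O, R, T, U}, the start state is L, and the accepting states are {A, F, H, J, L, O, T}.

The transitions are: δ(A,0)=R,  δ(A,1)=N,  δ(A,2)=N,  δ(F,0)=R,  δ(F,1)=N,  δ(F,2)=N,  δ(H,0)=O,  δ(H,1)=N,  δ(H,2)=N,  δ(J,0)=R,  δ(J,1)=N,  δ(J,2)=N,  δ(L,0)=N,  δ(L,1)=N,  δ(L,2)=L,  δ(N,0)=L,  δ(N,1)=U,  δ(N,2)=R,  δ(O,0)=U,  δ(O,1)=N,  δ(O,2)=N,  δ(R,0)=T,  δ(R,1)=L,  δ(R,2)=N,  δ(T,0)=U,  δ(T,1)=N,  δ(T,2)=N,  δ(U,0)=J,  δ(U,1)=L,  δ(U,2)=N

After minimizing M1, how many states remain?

4

First remove the unreachable states {A,F,H,O}; 6 states remain.
P0 = {J,L,T} | {N,R,U}.
On input 2, block {J,L,T} splits into {J,T} and {L}.
Split {N,R,U} by δ(·,0) → {R,U} and {N}.
The partition is now stable with 4 blocks: {J,T} | {R,U} | {L} | {N}.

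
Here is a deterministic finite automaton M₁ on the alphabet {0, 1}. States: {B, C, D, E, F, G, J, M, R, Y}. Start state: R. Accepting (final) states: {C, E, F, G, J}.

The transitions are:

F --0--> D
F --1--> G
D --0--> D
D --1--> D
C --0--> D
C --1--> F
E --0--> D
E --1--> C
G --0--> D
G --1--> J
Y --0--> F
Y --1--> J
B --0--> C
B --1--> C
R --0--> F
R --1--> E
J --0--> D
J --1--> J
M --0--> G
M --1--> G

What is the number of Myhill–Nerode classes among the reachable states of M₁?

Reachable states from the start: {C,D,E,F,G,J,R}. Unreachable: {B,M,Y} — drop them.
Start with accepting vs non-accepting: {C,E,F,G,J} | {D,R}.
Split {D,R} by δ(·,0) → {D} and {R}.
No further refinement is possible. Final partition (3 blocks): {C,E,F,G,J} | {D} | {R}.

3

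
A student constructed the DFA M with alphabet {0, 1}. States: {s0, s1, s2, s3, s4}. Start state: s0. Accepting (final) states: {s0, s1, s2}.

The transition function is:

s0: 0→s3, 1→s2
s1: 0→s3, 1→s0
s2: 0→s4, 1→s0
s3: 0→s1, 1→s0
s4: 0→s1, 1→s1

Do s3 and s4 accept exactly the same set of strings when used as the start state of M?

Initial partition by acceptance: {s0,s1,s2} | {s3,s4}.
Stable partition: {s0,s1,s2} | {s3,s4} — 2 equivalence classes.
s3 and s4 lie in the same block of the stable partition, so they are equivalent — no string distinguishes them.

Yes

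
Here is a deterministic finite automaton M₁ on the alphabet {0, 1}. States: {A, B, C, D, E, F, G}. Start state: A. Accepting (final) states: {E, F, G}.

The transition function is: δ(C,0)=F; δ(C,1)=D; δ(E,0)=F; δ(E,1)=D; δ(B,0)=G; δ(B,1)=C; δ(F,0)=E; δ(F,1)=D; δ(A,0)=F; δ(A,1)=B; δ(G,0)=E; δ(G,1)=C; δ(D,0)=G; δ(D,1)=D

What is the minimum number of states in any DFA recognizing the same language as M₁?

2

P0 = {E,F,G} | {A,B,C,D}.
The partition is now stable with 2 blocks: {E,F,G} | {A,B,C,D}.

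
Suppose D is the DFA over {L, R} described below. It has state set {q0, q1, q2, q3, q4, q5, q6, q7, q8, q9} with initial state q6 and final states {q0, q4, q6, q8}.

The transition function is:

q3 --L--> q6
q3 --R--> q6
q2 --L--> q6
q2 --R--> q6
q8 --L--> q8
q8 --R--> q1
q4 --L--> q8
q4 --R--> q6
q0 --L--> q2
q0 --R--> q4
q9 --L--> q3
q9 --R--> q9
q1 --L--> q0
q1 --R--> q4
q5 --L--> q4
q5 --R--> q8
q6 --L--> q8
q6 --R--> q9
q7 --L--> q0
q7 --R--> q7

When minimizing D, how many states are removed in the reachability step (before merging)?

No path from q6 leads to q5, q7; the other 8 states are all reachable.

2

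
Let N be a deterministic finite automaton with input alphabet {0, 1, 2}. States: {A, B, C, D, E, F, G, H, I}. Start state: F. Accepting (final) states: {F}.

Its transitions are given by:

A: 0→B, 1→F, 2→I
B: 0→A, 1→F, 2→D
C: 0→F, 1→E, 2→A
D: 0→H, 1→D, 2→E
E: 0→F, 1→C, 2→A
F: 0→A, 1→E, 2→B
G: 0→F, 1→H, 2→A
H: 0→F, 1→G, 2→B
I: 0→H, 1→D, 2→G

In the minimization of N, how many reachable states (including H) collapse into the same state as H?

P0 = {F} | {A,B,C,D,E,G,H,I}.
Refine {A,B,C,D,E,G,H,I} on symbol 0: members go to different blocks, giving {A,B,D,I} and {C,E,G,H}.
On input 0, block {A,B,D,I} splits into {A,B} and {D,I}.
Stable partition: {F} | {A,B} | {C,E,G,H} | {D,I} — 4 equivalence classes.
State H belongs to the block {C,E,G,H}, which has 4 states.

4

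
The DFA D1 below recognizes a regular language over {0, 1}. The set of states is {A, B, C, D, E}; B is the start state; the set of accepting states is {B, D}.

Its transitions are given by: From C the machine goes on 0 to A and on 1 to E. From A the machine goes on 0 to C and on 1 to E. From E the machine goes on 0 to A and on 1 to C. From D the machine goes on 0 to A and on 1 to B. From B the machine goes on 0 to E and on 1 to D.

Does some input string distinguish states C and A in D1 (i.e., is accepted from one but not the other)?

P0 = {B,D} | {A,C,E}.
Stable partition: {B,D} | {A,C,E} — 2 equivalence classes.
C and A lie in the same block of the stable partition, so they are equivalent — no string distinguishes them.

No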